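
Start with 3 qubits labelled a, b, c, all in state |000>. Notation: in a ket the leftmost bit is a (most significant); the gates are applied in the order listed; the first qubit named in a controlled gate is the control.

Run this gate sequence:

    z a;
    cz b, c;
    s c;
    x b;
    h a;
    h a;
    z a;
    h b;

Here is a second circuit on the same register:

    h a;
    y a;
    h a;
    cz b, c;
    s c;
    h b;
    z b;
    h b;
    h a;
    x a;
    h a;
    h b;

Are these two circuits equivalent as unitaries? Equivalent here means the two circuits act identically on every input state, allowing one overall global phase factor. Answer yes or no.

No: there is an input state on which the two circuits produce genuinely different outputs (not merely differing by a phase).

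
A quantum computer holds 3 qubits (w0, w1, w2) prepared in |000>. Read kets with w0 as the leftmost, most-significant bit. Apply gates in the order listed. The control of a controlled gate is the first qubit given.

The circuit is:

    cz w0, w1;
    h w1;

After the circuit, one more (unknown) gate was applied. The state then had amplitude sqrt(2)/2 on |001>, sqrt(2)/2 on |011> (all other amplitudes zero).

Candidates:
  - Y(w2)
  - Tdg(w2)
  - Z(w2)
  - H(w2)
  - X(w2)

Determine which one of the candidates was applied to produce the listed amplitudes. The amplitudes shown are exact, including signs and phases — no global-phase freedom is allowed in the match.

The unique candidate consistent with the amplitudes is X(w2).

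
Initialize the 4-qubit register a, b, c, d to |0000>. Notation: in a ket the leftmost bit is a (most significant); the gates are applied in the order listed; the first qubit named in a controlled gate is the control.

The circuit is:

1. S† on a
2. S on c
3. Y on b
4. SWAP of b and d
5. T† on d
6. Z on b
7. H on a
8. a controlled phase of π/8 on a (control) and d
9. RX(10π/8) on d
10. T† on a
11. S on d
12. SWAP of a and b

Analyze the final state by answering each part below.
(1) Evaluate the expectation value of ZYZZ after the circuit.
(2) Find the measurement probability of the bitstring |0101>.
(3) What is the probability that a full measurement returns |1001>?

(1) The observable ZYZZ averages to sqrt(2)*(-exp(3*I*pi/4) + I)*exp(7*I*pi/8)/4.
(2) Outcome |0101> occurs with probability 1/4 - sqrt(2)/8.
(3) Outcome |1001> occurs with probability 0.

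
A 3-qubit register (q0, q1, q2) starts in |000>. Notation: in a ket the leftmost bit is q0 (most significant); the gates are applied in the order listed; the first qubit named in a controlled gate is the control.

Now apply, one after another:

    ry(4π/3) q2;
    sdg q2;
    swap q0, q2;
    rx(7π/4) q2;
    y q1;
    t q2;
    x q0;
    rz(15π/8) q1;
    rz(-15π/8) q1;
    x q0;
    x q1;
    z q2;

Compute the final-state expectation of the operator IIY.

The observable IIY averages to -1/2. Key observation: gates 7-10 undo each other exactly, leaving only the rest of the circuit to track.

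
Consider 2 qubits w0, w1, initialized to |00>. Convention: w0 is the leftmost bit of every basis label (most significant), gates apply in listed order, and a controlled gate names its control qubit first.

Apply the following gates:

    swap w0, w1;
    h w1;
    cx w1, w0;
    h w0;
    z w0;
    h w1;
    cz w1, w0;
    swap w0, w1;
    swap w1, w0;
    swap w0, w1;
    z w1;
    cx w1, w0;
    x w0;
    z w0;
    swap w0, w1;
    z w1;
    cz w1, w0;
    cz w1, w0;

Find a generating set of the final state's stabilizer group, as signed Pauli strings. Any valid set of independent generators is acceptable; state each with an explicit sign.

One valid set of independent stabilizer generators is -XI, -IZ (any independent generating set of the same group is equally correct).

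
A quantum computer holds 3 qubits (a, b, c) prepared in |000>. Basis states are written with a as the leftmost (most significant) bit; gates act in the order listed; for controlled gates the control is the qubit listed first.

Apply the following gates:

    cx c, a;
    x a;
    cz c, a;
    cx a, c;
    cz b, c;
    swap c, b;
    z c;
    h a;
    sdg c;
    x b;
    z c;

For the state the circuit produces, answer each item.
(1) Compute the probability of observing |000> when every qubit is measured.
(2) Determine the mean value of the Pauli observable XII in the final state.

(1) The probability of measuring |000> is 1/2.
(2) The observable XII averages to -1.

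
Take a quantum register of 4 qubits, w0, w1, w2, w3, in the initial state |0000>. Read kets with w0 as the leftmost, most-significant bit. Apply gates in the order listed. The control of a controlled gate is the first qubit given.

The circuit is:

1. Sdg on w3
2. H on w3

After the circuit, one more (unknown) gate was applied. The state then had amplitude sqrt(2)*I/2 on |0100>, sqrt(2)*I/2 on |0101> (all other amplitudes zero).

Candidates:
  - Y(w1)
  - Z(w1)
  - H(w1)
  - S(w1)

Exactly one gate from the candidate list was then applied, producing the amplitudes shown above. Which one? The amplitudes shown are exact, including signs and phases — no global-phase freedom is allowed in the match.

The applied gate was Y(w1).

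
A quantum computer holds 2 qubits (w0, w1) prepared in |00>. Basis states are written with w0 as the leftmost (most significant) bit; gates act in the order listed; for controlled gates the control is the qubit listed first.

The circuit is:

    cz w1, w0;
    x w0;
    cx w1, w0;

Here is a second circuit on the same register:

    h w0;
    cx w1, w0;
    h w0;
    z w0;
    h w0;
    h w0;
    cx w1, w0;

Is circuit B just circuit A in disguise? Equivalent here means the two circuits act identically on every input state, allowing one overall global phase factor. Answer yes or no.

No: there is an input state on which the two circuits produce genuinely different outputs (not merely differing by a phase).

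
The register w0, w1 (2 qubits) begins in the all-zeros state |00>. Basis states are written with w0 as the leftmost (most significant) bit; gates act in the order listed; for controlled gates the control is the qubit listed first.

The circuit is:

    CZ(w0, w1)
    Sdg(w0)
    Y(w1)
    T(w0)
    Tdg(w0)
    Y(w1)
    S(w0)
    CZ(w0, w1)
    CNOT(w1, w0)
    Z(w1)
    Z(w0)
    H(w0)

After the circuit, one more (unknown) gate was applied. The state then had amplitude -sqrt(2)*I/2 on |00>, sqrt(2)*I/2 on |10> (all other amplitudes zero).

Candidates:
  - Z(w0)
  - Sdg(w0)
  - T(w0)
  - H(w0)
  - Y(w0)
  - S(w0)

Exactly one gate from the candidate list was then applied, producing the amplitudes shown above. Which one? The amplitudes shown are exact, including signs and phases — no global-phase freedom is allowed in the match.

It was Y(w0) that produced the state shown. Key observation: the block from step 1 through step 8 cancels to the identity and can be dropped.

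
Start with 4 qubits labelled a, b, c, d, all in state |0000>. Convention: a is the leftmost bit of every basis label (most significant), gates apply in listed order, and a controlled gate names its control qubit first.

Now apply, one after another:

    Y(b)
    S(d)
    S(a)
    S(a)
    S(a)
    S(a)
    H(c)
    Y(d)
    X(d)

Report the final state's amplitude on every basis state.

After the circuit, the state carries amplitude -sqrt(2)/2 on |0100>, -sqrt(2)/2 on |0110>, and 0 on every other basis state. Key observation: the block from step 3 through step 6 cancels to the identity and can be dropped.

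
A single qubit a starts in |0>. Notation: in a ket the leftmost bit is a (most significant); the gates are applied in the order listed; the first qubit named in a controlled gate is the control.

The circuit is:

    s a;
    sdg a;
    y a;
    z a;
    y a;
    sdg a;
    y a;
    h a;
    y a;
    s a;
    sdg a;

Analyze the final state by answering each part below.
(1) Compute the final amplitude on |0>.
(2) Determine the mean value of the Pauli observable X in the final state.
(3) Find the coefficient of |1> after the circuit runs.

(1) The final state's coefficient on |0> equals sqrt(2)/2.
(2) In the final state, X has expectation 1.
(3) |1> carries amplitude sqrt(2)/2 in the final state.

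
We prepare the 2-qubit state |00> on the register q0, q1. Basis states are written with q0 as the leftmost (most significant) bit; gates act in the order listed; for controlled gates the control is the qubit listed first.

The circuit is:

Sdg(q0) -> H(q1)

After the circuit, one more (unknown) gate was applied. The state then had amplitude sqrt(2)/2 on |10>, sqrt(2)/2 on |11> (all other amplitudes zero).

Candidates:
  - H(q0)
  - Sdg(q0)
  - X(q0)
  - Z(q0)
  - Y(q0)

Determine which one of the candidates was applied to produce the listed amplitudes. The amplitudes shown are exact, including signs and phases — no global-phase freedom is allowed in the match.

The applied gate was X(q0).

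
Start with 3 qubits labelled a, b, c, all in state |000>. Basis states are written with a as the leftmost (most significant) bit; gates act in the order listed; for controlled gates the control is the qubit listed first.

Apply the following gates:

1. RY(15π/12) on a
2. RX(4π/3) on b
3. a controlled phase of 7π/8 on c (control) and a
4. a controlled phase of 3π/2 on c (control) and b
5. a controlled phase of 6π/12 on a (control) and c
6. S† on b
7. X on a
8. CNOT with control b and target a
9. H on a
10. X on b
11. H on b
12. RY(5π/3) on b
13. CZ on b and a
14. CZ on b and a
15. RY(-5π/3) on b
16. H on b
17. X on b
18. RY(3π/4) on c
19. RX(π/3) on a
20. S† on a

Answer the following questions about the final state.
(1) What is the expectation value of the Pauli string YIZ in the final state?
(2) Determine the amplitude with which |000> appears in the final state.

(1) In the final state, YIZ has expectation -1/4. Key observation: steps 10-17 multiply out to the identity, so the circuit reduces to the remaining gates.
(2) The amplitude on |000> is -sqrt(3)/8 + sqrt(6)/16 + sqrt(2)*I/16.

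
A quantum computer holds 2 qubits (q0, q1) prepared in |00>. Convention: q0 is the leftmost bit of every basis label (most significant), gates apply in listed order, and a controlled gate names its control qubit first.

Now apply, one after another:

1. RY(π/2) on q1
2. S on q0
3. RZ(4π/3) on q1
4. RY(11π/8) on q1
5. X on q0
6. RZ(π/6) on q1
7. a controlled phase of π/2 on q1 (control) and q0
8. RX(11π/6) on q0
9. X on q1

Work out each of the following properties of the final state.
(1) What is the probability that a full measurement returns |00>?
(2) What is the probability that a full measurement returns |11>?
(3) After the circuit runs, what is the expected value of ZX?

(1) Outcome |00> occurs with probability -sqrt(3)/8 - sqrt(3*sqrt(2) + 6)/32 + sqrt(sqrt(2) + 2)/16 + 1/4.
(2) A full measurement returns |11> with probability -sqrt(sqrt(2) + 2)/16 - sqrt(3*sqrt(2) + 6)/32 + sqrt(3)/8 + 1/4.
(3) In the final state, ZX has expectation sqrt(3)*(-6 + sqrt(2 - sqrt(2)))/16.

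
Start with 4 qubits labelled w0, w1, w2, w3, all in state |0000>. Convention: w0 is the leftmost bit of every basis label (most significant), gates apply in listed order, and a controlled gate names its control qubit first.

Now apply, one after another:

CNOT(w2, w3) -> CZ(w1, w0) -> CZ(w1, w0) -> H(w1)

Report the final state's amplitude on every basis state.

The final amplitudes are sqrt(2)/2 on |0000>, sqrt(2)/2 on |0100>, and 0 on every other basis state.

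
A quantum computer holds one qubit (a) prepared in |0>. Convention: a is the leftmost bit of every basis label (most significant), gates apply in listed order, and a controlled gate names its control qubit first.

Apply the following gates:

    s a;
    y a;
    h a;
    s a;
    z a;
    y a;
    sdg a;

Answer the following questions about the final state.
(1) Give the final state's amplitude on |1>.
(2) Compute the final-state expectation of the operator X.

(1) The amplitude on |1> is sqrt(2)*I/2.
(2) The expectation value of X is 1.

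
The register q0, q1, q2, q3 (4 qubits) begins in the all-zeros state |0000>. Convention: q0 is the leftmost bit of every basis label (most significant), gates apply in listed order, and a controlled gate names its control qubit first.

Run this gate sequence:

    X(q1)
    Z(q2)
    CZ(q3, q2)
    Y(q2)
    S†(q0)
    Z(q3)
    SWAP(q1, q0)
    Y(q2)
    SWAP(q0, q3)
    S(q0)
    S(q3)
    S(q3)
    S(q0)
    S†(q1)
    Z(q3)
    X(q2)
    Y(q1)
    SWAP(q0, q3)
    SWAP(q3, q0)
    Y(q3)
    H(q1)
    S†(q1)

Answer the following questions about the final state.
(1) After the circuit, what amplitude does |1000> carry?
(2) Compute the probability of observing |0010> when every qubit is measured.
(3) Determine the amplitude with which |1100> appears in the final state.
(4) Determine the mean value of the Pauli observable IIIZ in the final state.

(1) The amplitude on |1000> is 0.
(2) A full measurement returns |0010> with probability 1/2.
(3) The final state's coefficient on |1100> equals 0.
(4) The observable IIIZ averages to 1.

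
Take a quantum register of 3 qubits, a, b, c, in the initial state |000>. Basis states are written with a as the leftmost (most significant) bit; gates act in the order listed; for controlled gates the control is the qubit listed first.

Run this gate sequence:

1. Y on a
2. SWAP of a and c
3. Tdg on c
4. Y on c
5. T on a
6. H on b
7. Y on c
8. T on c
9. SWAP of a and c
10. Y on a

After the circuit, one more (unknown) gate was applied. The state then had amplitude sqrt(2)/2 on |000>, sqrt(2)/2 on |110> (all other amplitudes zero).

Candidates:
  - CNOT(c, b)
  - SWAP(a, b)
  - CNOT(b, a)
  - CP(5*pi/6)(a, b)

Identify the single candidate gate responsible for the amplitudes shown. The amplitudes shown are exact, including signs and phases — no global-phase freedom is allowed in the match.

It was CNOT(b, a) that produced the state shown.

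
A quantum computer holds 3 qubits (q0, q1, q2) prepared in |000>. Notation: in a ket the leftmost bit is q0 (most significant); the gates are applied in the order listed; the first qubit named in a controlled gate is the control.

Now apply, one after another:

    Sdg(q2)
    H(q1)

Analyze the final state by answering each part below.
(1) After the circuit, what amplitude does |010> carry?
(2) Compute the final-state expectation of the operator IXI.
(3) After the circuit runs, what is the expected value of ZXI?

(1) |010> carries amplitude sqrt(2)/2 in the final state.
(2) In the final state, IXI has expectation 1.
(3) In the final state, ZXI has expectation 1.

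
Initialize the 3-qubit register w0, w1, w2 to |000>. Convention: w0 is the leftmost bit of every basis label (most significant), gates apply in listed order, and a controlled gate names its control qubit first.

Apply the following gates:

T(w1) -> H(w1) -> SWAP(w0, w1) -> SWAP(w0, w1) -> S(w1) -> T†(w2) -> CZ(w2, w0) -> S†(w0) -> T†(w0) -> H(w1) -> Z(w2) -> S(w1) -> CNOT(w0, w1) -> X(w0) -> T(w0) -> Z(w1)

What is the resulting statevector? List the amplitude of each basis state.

The final amplitudes are (1 + I)*exp(I*pi/4)/2 on |100>, (-1 - I)*exp(I*pi/4)/2 on |110>, and 0 on every other basis state.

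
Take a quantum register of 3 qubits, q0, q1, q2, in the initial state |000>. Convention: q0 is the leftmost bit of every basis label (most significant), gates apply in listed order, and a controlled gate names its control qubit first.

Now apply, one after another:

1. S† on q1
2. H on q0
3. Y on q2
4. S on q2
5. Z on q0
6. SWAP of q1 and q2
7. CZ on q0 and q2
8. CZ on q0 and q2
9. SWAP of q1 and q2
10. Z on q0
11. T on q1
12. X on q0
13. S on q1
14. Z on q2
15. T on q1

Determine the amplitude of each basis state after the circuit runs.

The resulting statevector has amplitude sqrt(2)/2 on |001>, sqrt(2)/2 on |101>, and 0 on every other basis state. Key observation: steps 5-10 multiply out to the identity, so the circuit reduces to the remaining gates.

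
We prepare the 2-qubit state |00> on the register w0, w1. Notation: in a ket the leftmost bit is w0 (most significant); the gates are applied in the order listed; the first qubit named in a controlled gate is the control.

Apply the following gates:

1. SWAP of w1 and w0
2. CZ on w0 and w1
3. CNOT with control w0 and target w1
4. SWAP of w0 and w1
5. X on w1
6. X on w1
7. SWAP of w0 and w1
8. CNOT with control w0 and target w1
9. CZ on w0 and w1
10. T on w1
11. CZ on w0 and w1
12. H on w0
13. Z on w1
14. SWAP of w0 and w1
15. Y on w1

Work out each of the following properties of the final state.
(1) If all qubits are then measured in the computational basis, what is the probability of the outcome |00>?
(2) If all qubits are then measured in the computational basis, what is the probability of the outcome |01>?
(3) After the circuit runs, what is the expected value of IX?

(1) A full measurement returns |00> with probability 1/2. Key observation: steps 2-9 multiply out to the identity, so the circuit reduces to the remaining gates.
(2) Outcome |01> occurs with probability 1/2.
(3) The expectation value of IX is -1.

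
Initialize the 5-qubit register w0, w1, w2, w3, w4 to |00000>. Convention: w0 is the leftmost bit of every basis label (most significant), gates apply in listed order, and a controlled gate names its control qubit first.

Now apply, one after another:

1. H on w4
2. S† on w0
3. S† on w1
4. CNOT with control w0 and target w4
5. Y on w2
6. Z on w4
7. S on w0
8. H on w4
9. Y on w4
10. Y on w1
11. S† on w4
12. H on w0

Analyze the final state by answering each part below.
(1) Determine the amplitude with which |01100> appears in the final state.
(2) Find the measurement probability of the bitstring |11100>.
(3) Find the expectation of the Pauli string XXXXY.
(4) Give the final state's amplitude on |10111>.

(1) The amplitude on |01100> is sqrt(2)*I/2.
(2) A full measurement returns |11100> with probability 1/2.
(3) The observable XXXXY averages to 0.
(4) The amplitude on |10111> is 0.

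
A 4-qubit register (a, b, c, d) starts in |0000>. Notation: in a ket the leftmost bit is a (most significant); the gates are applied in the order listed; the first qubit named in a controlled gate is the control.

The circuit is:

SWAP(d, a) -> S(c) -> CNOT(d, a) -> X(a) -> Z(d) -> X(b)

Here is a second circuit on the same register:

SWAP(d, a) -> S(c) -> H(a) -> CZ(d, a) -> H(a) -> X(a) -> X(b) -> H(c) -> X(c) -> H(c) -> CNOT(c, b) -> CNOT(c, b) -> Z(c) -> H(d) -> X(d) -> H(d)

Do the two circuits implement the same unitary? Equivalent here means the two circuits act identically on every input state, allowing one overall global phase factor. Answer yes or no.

Yes, they are equivalent — the unitaries differ by at most a global phase.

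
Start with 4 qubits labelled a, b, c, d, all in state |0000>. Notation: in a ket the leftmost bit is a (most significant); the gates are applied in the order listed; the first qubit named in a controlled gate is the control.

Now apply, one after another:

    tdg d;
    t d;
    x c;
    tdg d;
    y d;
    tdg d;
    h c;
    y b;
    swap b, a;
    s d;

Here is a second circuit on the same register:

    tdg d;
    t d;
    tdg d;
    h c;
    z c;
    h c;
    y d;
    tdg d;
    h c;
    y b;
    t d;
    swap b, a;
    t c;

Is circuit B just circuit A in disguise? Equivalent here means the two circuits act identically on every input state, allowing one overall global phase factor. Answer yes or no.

No — the two circuits implement different unitaries, even allowing a global phase.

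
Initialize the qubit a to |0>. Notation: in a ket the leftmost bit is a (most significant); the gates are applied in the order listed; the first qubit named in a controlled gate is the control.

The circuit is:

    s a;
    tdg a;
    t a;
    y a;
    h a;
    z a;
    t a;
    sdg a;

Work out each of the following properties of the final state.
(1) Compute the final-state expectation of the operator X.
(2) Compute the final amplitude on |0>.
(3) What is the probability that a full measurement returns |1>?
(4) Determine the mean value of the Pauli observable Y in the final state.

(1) The observable X averages to sqrt(2)/2.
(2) The final state's coefficient on |0> equals sqrt(2)*I/2.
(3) Outcome |1> occurs with probability 1/2.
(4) The expectation value of Y is -sqrt(2)/2.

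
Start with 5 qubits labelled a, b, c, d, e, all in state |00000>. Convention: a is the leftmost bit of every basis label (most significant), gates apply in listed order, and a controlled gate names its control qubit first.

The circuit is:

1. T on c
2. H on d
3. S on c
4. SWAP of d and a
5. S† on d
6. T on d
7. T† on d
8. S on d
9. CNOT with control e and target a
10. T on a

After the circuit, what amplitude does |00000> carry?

|00000> carries amplitude sqrt(2)/2 in the final state. Key observation: gates 5-8 undo each other exactly, leaving only the rest of the circuit to track.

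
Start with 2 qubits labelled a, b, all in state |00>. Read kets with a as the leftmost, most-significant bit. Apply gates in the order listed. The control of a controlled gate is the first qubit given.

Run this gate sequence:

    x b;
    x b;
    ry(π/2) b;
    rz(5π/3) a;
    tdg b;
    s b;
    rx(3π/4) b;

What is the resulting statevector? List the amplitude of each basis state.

The resulting statevector has amplitude sqrt(2)*(-sqrt(2 - sqrt(2)) + sqrt(sqrt(2) + 2)*exp(3*I*pi/4))*exp(I*pi/6)/4 on |00>, sqrt(2)*(-sqrt(2 - sqrt(2))*exp(5*I*pi/12) + sqrt(sqrt(2) + 2)*exp(2*I*pi/3))/4 on |01>, 0 on |10>, 0 on |11>. Key observation: gates 1-2 undo each other exactly, leaving only the rest of the circuit to track.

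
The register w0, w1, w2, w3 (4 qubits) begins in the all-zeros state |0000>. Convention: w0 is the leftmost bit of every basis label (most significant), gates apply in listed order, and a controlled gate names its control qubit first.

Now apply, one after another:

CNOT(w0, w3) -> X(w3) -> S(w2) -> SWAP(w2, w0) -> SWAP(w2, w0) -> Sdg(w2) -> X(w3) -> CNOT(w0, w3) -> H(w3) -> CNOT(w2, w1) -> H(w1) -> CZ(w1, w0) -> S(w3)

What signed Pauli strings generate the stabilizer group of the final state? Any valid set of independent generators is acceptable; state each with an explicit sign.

The stabilizer group can be generated by +IXII, +IIIY, +ZIII, +IIZI, among other valid generating sets.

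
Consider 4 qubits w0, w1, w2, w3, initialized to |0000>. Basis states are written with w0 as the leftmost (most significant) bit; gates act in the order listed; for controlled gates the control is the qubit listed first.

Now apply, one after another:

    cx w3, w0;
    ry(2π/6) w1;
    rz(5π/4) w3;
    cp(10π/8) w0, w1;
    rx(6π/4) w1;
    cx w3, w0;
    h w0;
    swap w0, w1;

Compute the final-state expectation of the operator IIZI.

The observable IIZI averages to 1.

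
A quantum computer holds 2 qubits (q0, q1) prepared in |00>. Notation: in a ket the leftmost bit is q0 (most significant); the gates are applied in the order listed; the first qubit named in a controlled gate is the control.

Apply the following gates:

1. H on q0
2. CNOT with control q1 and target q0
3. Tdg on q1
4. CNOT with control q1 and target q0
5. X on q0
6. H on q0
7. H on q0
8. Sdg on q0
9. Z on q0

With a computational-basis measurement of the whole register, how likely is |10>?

Outcome |10> occurs with probability 1/2. Key observation: gates 6-7 undo each other exactly, leaving only the rest of the circuit to track.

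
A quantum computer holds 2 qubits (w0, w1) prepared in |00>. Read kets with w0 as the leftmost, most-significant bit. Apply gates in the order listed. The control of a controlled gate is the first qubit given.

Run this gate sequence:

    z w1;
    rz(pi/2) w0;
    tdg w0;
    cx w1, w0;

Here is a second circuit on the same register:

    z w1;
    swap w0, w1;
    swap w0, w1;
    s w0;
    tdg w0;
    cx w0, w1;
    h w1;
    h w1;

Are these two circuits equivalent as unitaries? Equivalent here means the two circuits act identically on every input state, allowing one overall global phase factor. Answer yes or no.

No — the two circuits implement different unitaries, even allowing a global phase.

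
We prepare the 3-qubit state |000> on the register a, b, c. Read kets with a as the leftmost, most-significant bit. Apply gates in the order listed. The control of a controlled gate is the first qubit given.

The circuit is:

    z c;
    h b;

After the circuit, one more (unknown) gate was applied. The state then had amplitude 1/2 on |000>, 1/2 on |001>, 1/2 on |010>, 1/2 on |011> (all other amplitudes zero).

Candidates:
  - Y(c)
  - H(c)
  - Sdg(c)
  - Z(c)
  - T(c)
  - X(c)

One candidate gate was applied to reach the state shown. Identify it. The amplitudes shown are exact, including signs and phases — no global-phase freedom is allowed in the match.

It was H(c) that produced the state shown.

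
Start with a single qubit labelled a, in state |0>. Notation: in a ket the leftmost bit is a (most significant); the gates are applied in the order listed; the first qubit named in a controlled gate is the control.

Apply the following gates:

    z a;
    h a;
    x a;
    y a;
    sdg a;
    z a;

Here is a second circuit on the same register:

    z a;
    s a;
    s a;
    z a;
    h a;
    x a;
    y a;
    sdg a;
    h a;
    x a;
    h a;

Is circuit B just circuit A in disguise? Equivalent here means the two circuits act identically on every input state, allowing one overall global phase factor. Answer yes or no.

Yes, they are equivalent — the unitaries differ by at most a global phase.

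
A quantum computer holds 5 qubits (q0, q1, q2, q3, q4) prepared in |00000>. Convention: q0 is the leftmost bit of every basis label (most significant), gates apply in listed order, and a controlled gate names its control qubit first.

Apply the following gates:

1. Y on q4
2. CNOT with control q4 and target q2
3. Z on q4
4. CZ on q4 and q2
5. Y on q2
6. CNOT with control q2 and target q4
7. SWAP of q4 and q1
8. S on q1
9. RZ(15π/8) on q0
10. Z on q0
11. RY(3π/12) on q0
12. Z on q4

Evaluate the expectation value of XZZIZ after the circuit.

In the final state, XZZIZ has expectation -sqrt(2)/2.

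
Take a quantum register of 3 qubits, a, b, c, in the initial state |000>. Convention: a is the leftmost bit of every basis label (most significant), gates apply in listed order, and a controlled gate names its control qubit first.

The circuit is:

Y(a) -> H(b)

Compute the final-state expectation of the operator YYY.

The observable YYY averages to 0.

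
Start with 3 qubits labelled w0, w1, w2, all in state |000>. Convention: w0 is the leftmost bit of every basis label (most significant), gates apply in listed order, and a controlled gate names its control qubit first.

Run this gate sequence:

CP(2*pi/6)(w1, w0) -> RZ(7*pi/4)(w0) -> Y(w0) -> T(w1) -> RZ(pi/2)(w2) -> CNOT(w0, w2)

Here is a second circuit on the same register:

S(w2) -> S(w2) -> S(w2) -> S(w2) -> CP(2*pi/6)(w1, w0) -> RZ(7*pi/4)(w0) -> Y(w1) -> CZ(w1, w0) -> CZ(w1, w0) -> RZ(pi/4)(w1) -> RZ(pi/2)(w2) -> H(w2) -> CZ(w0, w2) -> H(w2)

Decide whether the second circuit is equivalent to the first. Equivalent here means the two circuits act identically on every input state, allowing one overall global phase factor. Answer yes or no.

No — the two circuits implement different unitaries, even allowing a global phase.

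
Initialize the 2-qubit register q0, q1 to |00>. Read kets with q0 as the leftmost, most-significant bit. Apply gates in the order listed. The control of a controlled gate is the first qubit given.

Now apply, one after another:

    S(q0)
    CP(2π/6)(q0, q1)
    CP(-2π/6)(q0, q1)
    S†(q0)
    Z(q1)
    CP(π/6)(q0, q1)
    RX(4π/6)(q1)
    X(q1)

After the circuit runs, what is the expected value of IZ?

The observable IZ averages to 1/2. Key observation: steps 1-4 multiply out to the identity, so the circuit reduces to the remaining gates.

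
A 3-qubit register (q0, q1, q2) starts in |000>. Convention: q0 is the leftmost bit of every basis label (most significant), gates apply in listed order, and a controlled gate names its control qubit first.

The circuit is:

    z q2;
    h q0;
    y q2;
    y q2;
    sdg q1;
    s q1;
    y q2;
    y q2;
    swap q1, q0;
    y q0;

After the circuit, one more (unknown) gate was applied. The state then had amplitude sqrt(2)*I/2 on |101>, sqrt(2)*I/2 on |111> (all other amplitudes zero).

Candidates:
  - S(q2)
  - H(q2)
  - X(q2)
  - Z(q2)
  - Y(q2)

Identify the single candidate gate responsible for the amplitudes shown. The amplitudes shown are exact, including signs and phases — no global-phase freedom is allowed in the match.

It was X(q2) that produced the state shown. Key observation: the block from step 3 through step 8 cancels to the identity and can be dropped.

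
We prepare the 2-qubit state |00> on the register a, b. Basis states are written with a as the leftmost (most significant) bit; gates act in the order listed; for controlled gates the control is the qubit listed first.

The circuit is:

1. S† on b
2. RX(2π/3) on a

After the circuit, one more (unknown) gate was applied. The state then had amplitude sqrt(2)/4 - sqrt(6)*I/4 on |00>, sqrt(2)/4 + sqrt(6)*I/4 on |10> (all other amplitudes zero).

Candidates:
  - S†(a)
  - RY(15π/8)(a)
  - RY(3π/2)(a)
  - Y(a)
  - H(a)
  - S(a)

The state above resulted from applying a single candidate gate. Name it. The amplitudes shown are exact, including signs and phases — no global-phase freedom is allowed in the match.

The unique candidate consistent with the amplitudes is H(a).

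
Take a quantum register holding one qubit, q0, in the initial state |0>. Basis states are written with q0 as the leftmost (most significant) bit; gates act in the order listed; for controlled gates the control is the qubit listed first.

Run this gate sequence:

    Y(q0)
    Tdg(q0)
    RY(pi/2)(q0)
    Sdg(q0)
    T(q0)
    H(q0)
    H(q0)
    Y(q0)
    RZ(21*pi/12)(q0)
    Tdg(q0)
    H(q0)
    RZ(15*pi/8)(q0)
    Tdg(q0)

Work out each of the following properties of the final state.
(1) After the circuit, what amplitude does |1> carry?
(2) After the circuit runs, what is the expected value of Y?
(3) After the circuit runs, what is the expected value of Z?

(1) The amplitude on |1> is (1 - exp(I*pi/4))*exp(I*pi/16)/2. Key observation: gates 6-7 undo each other exactly, leaving only the rest of the circuit to track.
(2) In the final state, Y has expectation (1 - (1 + I)*exp(I*pi/4) + I)*exp(I*pi/8)/4.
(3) The expectation value of Z is sqrt(2)/2.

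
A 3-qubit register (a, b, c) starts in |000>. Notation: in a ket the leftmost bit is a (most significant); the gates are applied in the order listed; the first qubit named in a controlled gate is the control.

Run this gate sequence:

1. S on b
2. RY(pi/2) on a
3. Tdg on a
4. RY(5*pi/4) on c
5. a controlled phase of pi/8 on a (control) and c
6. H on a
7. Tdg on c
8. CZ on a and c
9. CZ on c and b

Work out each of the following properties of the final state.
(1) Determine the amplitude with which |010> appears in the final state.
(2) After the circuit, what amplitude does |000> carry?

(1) The amplitude on |010> is 0.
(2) The final state's coefficient on |000> equals (-1 + exp(3*I*pi/4))*sqrt(2 - sqrt(2))/4.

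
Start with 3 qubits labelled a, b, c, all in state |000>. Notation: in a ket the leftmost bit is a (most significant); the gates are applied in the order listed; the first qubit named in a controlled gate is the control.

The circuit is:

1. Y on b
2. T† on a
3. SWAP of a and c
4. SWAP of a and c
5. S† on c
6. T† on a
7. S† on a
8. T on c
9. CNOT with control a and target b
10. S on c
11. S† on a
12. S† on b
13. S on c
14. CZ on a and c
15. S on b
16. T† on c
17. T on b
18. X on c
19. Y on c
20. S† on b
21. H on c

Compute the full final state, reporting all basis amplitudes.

The final amplitudes are -sqrt(2)*exp(3*I*pi/4)/2 on |010>, -sqrt(2)*exp(3*I*pi/4)/2 on |011>, and 0 on every other basis state. Key observation: gates 3-4 undo each other exactly, leaving only the rest of the circuit to track.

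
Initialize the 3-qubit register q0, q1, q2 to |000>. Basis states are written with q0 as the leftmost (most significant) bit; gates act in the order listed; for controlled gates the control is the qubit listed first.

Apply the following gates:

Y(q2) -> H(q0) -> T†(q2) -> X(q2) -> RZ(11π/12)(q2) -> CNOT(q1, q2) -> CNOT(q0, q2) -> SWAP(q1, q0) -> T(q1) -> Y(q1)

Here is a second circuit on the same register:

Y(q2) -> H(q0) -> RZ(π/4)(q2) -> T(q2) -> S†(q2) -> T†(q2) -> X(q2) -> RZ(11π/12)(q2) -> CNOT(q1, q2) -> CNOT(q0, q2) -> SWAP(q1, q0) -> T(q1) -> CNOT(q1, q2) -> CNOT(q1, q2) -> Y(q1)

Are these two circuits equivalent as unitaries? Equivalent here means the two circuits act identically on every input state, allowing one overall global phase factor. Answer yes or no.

Yes — the two circuits implement the same unitary up to a global phase.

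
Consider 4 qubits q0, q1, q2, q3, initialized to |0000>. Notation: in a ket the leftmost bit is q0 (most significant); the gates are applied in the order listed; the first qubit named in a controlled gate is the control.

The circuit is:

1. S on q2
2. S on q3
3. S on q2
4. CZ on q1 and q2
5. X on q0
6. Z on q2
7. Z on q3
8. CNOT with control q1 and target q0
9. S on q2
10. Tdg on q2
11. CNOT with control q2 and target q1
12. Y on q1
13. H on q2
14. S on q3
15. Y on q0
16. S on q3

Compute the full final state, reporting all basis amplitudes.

After the circuit, the state carries amplitude sqrt(2)/2 on |0100>, sqrt(2)/2 on |0110>, and 0 on every other basis state.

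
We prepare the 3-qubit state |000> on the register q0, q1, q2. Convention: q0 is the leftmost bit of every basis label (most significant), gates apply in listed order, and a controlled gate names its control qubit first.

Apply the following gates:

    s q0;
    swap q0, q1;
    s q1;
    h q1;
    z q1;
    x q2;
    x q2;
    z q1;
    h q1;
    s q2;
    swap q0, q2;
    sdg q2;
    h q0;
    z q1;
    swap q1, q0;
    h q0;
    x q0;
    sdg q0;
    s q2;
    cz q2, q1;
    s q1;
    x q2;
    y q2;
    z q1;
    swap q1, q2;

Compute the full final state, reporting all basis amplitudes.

The final amplitudes are -I/2 on |000>, -1/2 on |001>, 0 on |010>, 0 on |011>, -1/2 on |100>, I/2 on |101>, 0 on |110>, 0 on |111>. Key observation: steps 4-9 multiply out to the identity, so the circuit reduces to the remaining gates.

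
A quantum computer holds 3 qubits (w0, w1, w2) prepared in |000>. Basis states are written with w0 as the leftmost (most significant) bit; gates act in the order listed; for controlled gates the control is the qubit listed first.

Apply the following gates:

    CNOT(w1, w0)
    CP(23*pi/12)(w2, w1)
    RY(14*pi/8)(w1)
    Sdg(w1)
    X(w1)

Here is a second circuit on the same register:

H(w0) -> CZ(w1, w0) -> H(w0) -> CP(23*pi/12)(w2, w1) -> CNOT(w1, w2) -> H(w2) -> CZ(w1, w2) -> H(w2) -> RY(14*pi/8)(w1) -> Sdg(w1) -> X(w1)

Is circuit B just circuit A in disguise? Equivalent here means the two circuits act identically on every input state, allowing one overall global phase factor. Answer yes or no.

Yes: on every input state the two circuits agree up to one overall phase factor.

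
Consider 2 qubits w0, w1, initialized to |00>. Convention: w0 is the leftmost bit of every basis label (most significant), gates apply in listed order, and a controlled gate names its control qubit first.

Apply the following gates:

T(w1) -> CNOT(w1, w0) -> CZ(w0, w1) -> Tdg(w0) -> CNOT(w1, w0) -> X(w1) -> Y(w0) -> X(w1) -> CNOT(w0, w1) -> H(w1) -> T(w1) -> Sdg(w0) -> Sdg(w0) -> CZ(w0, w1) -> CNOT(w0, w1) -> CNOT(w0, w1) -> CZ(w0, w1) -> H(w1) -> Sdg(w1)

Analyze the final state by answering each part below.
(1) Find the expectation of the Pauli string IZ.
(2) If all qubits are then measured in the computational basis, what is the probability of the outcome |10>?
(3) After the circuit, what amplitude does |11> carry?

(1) In the final state, IZ has expectation -sqrt(2)/2. Key observation: the block from step 14 through step 17 cancels to the identity and can be dropped.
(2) The probability of measuring |10> is 1/2 - sqrt(2)/4.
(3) The amplitude on |11> is -1/2 - exp(I*pi/4)/2.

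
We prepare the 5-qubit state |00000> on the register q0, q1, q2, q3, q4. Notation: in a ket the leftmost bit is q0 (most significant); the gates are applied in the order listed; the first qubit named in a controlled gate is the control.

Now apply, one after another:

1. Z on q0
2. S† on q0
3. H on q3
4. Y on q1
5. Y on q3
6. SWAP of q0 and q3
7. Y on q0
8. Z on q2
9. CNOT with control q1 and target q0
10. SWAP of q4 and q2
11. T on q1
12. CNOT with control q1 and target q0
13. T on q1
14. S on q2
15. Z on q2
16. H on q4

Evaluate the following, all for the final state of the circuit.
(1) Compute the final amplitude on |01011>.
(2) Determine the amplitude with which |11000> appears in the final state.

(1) |01011> carries amplitude 0 in the final state.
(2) |11000> carries amplitude -1/2 in the final state.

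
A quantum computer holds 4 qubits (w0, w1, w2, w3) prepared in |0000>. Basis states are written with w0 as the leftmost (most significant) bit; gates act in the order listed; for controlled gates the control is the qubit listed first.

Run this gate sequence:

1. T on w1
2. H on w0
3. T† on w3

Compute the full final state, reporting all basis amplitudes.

The final amplitudes are sqrt(2)/2 on |0000>, sqrt(2)/2 on |1000>, and 0 on every other basis state.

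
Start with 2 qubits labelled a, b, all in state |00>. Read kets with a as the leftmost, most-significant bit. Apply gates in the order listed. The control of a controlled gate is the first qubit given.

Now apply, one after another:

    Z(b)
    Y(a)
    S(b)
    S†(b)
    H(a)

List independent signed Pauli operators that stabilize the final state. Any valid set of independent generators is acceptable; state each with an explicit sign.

The final state is stabilized by the group generated by -XI, +IZ; other independent generating sets are equally valid.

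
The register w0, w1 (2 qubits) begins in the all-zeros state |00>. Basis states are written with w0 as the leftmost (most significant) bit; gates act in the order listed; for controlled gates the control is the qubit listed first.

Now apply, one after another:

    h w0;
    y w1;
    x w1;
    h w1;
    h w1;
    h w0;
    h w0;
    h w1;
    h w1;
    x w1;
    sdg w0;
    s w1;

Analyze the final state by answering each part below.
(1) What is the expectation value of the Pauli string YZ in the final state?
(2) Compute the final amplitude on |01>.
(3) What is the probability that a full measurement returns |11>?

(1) The observable YZ averages to 1. Key observation: gates 3-10 undo each other exactly, leaving only the rest of the circuit to track.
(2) The final state's coefficient on |01> equals -sqrt(2)/2.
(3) A full measurement returns |11> with probability 1/2.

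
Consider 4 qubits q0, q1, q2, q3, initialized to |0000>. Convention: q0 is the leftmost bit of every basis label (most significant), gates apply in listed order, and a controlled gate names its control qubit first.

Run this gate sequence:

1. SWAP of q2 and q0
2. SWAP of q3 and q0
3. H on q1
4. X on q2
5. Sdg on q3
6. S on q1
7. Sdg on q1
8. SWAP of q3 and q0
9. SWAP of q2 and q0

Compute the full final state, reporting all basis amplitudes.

The resulting statevector has amplitude sqrt(2)/2 on |1000>, sqrt(2)/2 on |1100>, and 0 on every other basis state.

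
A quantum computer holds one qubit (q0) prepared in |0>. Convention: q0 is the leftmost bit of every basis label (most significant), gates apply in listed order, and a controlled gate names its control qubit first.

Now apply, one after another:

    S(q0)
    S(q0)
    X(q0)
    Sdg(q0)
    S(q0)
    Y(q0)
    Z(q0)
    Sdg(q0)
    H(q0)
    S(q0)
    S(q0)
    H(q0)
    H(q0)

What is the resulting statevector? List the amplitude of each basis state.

After the circuit, the state carries amplitude -sqrt(2)*I/2 on |0>, sqrt(2)*I/2 on |1>.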